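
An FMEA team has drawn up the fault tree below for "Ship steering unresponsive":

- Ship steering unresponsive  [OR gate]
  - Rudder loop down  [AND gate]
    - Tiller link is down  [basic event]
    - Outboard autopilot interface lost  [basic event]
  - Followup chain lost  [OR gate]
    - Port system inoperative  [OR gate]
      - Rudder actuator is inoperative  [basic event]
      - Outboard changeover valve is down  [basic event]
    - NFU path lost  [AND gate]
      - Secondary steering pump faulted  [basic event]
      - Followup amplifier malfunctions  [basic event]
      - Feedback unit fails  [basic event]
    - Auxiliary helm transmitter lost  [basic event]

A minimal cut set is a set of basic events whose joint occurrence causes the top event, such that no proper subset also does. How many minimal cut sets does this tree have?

Rudder loop down [AND]: one cut set from each child combined → 1 × 1 = 1 cut set(s).
Port system inoperative [OR]: union of children's cut sets → 2 cut set(s).
NFU path lost [AND]: one cut set from each child combined → 1 × 1 × 1 = 1 cut set(s).
Followup chain lost [OR]: union of children's cut sets → 4 cut set(s).
Ship steering unresponsive [OR]: union of children's cut sets → 5 cut set(s).
Minimal cut sets: {Outboard autopilot interface lost, Tiller link is down}; {Rudder actuator is inoperative}; {Outboard changeover valve is down}; {Feedback unit fails, Followup amplifier malfunctions, Secondary steering pump faulted}; {Auxiliary helm transmitter lost}.

5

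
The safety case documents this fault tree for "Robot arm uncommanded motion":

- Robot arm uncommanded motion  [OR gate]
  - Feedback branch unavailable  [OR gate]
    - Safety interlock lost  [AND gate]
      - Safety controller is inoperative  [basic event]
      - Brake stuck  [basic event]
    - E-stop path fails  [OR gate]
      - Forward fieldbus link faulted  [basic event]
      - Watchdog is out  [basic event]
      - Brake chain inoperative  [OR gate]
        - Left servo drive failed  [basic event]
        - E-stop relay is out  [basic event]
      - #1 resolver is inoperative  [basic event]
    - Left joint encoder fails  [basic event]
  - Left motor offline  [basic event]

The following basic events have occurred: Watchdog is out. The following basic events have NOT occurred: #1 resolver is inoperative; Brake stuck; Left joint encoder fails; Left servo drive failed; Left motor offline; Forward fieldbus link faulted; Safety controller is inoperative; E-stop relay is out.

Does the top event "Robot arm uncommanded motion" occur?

Yes

Safety interlock lost [AND]: Safety controller is inoperative=not, Brake stuck=not → not all inputs occur → does not occur.
Brake chain inoperative [OR]: Left servo drive failed=not, E-stop relay is out=not → no input occurs → does not occur.
E-stop path fails [OR]: Forward fieldbus link faulted=not, Watchdog is out=occurs, Brake chain inoperative=not, #1 resolver is inoperative=not → at least one input occurs → occurs.
Feedback branch unavailable [OR]: Safety interlock lost=not, E-stop path fails=occurs, Left joint encoder fails=not → at least one input occurs → occurs.
Robot arm uncommanded motion [OR]: Feedback branch unavailable=occurs, Left motor offline=not → at least one input occurs → occurs.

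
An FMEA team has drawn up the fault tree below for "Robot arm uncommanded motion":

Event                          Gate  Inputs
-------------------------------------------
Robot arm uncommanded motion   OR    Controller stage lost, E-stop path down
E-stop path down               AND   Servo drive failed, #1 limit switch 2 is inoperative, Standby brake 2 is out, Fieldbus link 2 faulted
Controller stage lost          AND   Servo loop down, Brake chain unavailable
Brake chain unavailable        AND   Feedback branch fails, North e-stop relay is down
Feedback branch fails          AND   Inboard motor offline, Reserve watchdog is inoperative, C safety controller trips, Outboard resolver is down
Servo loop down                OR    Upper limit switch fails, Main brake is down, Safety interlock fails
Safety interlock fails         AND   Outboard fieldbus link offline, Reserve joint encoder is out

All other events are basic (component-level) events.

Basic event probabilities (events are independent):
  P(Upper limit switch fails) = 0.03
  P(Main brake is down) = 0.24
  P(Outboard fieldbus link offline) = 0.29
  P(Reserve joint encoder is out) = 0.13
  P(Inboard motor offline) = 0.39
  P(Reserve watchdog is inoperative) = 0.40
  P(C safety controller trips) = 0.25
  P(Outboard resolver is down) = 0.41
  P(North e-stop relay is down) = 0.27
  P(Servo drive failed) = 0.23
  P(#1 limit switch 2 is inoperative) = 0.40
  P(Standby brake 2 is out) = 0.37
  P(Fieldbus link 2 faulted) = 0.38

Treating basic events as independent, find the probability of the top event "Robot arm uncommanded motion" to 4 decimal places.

P(Safety interlock fails) [AND] = 0.29 × 0.13 = 0.037700
P(Servo loop down) [OR] = 1 − (1−0.03) × (1−0.24) × (1−0.037700) = 0.290592
P(Feedback branch fails) [AND] = 0.39 × 0.40 × 0.25 × 0.41 = 0.015990
P(Brake chain unavailable) [AND] = 0.015990 × 0.27 = 0.004317
P(Controller stage lost) [AND] = 0.290592 × 0.004317 = 0.001254
P(E-stop path down) [AND] = 0.23 × 0.40 × 0.37 × 0.38 = 0.012935
P(Robot arm uncommanded motion) [OR] = 1 − (1−0.001254) × (1−0.012935) = 0.014173
Rounded to 4 decimal places: P(Robot arm uncommanded motion) ≈ 0.0142.

0.0142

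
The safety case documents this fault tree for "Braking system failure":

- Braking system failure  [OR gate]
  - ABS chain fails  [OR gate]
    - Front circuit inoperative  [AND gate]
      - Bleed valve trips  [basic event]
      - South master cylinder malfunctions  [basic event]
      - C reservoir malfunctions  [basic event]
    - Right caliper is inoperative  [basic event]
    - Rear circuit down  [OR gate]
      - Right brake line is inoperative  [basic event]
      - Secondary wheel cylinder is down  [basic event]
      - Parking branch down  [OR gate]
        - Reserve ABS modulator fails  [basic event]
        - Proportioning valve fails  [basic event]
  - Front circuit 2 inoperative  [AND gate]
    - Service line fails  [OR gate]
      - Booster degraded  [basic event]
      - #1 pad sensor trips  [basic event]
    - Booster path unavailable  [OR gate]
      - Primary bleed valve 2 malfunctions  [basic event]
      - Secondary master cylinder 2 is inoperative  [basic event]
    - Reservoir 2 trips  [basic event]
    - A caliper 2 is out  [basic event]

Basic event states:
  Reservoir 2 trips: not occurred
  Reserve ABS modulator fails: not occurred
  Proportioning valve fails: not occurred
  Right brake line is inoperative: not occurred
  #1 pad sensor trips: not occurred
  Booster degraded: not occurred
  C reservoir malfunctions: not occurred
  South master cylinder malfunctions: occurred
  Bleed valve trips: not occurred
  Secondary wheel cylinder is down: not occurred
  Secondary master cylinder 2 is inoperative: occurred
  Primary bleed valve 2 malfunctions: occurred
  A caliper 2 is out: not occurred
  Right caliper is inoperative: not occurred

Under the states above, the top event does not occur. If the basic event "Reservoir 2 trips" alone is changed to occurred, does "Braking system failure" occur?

Counterfactual: set "Reservoir 2 trips" to occurred.
Front circuit inoperative [AND]: Bleed valve trips=not, South master cylinder malfunctions=occurs, C reservoir malfunctions=not → not all inputs occur → does not occur.
Parking branch down [OR]: Reserve ABS modulator fails=not, Proportioning valve fails=not → no input occurs → does not occur.
Rear circuit down [OR]: Right brake line is inoperative=not, Secondary wheel cylinder is down=not, Parking branch down=not → no input occurs → does not occur.
ABS chain fails [OR]: Front circuit inoperative=not, Right caliper is inoperative=not, Rear circuit down=not → no input occurs → does not occur.
Service line fails [OR]: Booster degraded=not, #1 pad sensor trips=not → no input occurs → does not occur.
Booster path unavailable [OR]: Primary bleed valve 2 malfunctions=occurs, Secondary master cylinder 2 is inoperative=occurs → at least one input occurs → occurs.
Front circuit 2 inoperative [AND]: Service line fails=not, Booster path unavailable=occurs, Reservoir 2 trips=occurs, A caliper 2 is out=not → not all inputs occur → does not occur.
Braking system failure [OR]: ABS chain fails=not, Front circuit 2 inoperative=not → no input occurs → does not occur.

No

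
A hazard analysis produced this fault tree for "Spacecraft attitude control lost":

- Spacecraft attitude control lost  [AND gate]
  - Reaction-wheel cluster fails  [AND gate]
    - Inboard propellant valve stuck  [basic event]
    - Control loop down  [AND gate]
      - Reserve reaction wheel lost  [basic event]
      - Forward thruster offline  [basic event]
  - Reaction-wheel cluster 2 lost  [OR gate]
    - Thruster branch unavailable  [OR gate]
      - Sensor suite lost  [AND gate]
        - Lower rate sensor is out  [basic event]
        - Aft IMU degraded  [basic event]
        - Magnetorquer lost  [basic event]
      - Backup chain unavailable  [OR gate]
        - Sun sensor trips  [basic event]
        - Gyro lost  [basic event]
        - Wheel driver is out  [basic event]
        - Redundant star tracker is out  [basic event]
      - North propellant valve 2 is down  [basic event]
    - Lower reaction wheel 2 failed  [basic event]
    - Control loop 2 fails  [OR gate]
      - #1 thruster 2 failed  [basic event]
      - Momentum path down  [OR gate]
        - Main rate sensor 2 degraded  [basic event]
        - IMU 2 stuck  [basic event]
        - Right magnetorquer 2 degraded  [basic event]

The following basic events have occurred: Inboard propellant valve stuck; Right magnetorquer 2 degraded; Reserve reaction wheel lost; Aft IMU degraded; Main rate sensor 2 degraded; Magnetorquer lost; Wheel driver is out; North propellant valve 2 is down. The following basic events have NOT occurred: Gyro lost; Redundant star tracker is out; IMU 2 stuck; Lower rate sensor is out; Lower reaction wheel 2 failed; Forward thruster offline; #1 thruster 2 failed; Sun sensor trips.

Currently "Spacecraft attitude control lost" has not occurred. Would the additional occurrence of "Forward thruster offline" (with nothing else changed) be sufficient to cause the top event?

Yes

Counterfactual: set "Forward thruster offline" to occurred.
Control loop down [AND]: Reserve reaction wheel lost=occurs, Forward thruster offline=occurs → all inputs occur → occurs.
Reaction-wheel cluster fails [AND]: Inboard propellant valve stuck=occurs, Control loop down=occurs → all inputs occur → occurs.
Sensor suite lost [AND]: Lower rate sensor is out=not, Aft IMU degraded=occurs, Magnetorquer lost=occurs → not all inputs occur → does not occur.
Backup chain unavailable [OR]: Sun sensor trips=not, Gyro lost=not, Wheel driver is out=occurs, Redundant star tracker is out=not → at least one input occurs → occurs.
Thruster branch unavailable [OR]: Sensor suite lost=not, Backup chain unavailable=occurs, North propellant valve 2 is down=occurs → at least one input occurs → occurs.
Momentum path down [OR]: Main rate sensor 2 degraded=occurs, IMU 2 stuck=not, Right magnetorquer 2 degraded=occurs → at least one input occurs → occurs.
Control loop 2 fails [OR]: #1 thruster 2 failed=not, Momentum path down=occurs → at least one input occurs → occurs.
Reaction-wheel cluster 2 lost [OR]: Thruster branch unavailable=occurs, Lower reaction wheel 2 failed=not, Control loop 2 fails=occurs → at least one input occurs → occurs.
Spacecraft attitude control lost [AND]: Reaction-wheel cluster fails=occurs, Reaction-wheel cluster 2 lost=occurs → all inputs occur → occurs.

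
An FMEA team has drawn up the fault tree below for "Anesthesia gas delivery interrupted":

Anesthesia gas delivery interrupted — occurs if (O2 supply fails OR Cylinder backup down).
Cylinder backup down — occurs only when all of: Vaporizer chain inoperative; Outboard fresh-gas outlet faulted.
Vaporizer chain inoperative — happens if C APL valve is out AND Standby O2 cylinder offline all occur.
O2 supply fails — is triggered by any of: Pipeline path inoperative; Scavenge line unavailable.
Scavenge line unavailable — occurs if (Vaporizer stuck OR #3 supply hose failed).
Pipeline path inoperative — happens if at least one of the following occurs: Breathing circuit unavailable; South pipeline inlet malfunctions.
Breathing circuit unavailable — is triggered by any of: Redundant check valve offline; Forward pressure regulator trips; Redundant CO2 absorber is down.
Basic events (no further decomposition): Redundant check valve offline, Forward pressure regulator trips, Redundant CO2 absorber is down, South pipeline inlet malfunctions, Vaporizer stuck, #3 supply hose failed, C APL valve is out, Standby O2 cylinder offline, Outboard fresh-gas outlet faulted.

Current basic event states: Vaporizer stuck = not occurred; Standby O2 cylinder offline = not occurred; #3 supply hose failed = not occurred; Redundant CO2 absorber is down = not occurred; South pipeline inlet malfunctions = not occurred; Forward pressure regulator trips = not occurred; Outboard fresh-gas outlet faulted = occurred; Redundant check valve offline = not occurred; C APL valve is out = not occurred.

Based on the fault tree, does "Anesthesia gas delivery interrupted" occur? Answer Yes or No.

No

Breathing circuit unavailable [OR]: Redundant check valve offline=not, Forward pressure regulator trips=not, Redundant CO2 absorber is down=not → no input occurs → does not occur.
Pipeline path inoperative [OR]: Breathing circuit unavailable=not, South pipeline inlet malfunctions=not → no input occurs → does not occur.
Scavenge line unavailable [OR]: Vaporizer stuck=not, #3 supply hose failed=not → no input occurs → does not occur.
O2 supply fails [OR]: Pipeline path inoperative=not, Scavenge line unavailable=not → no input occurs → does not occur.
Vaporizer chain inoperative [AND]: C APL valve is out=not, Standby O2 cylinder offline=not → not all inputs occur → does not occur.
Cylinder backup down [AND]: Vaporizer chain inoperative=not, Outboard fresh-gas outlet faulted=occurs → not all inputs occur → does not occur.
Anesthesia gas delivery interrupted [OR]: O2 supply fails=not, Cylinder backup down=not → no input occurs → does not occur.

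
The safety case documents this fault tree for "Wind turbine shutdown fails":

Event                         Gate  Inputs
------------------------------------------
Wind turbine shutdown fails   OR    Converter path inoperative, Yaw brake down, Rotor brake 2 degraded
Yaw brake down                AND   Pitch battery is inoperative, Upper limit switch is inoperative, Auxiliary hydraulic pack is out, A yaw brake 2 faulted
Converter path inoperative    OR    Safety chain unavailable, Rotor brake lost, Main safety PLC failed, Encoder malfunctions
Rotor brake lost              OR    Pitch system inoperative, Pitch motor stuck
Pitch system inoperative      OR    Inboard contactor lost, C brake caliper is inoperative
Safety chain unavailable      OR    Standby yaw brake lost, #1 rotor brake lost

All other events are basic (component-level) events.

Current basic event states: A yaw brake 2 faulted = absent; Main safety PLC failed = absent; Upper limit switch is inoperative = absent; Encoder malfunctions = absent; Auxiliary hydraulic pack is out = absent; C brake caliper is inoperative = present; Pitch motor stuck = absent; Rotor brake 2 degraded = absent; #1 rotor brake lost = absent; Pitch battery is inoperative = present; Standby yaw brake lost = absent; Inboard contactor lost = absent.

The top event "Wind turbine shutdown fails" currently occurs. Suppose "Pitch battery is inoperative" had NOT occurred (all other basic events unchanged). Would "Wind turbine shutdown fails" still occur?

Yes

Counterfactual: set "Pitch battery is inoperative" to not occurred.
Safety chain unavailable [OR]: Standby yaw brake lost=not, #1 rotor brake lost=not → no input occurs → does not occur.
Pitch system inoperative [OR]: Inboard contactor lost=not, C brake caliper is inoperative=occurs → at least one input occurs → occurs.
Rotor brake lost [OR]: Pitch system inoperative=occurs, Pitch motor stuck=not → at least one input occurs → occurs.
Converter path inoperative [OR]: Safety chain unavailable=not, Rotor brake lost=occurs, Main safety PLC failed=not, Encoder malfunctions=not → at least one input occurs → occurs.
Yaw brake down [AND]: Pitch battery is inoperative=not, Upper limit switch is inoperative=not, Auxiliary hydraulic pack is out=not, A yaw brake 2 faulted=not → not all inputs occur → does not occur.
Wind turbine shutdown fails [OR]: Converter path inoperative=occurs, Yaw brake down=not, Rotor brake 2 degraded=not → at least one input occurs → occurs.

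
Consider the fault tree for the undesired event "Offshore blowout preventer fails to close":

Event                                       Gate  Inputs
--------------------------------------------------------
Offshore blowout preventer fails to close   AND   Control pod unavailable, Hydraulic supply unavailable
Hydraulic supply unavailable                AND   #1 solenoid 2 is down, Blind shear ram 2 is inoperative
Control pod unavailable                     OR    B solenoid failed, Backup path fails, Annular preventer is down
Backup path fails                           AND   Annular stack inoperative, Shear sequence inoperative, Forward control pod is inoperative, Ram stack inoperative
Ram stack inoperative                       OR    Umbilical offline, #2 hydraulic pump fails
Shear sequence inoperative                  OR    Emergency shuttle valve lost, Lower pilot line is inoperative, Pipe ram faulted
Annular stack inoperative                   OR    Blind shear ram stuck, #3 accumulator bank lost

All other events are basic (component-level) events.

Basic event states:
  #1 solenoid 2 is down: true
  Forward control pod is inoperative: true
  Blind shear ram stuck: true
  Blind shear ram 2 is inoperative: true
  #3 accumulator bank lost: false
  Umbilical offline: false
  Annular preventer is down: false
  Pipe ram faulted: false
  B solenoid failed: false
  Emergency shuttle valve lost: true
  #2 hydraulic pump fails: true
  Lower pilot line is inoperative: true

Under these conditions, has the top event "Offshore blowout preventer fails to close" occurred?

Yes

Annular stack inoperative [OR]: Blind shear ram stuck=occurs, #3 accumulator bank lost=not → at least one input occurs → occurs.
Shear sequence inoperative [OR]: Emergency shuttle valve lost=occurs, Lower pilot line is inoperative=occurs, Pipe ram faulted=not → at least one input occurs → occurs.
Ram stack inoperative [OR]: Umbilical offline=not, #2 hydraulic pump fails=occurs → at least one input occurs → occurs.
Backup path fails [AND]: Annular stack inoperative=occurs, Shear sequence inoperative=occurs, Forward control pod is inoperative=occurs, Ram stack inoperative=occurs → all inputs occur → occurs.
Control pod unavailable [OR]: B solenoid failed=not, Backup path fails=occurs, Annular preventer is down=not → at least one input occurs → occurs.
Hydraulic supply unavailable [AND]: #1 solenoid 2 is down=occurs, Blind shear ram 2 is inoperative=occurs → all inputs occur → occurs.
Offshore blowout preventer fails to close [AND]: Control pod unavailable=occurs, Hydraulic supply unavailable=occurs → all inputs occur → occurs.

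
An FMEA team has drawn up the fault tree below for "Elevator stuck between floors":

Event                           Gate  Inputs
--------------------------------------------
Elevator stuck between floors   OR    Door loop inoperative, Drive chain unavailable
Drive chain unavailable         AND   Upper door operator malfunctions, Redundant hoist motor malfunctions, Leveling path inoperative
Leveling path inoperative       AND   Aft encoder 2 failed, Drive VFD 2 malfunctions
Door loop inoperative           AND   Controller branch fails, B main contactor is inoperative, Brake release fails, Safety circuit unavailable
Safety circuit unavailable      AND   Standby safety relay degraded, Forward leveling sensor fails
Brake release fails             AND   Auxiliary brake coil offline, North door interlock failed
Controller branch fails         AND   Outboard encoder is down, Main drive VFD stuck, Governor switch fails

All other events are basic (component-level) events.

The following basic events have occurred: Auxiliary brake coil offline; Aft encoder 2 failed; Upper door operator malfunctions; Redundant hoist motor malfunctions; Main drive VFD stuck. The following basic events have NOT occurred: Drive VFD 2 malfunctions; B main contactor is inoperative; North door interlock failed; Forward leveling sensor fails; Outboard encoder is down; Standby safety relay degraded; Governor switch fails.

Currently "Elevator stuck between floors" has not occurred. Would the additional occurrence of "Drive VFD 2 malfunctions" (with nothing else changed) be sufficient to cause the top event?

Yes

Counterfactual: set "Drive VFD 2 malfunctions" to occurred.
Controller branch fails [AND]: Outboard encoder is down=not, Main drive VFD stuck=occurs, Governor switch fails=not → not all inputs occur → does not occur.
Brake release fails [AND]: Auxiliary brake coil offline=occurs, North door interlock failed=not → not all inputs occur → does not occur.
Safety circuit unavailable [AND]: Standby safety relay degraded=not, Forward leveling sensor fails=not → not all inputs occur → does not occur.
Door loop inoperative [AND]: Controller branch fails=not, B main contactor is inoperative=not, Brake release fails=not, Safety circuit unavailable=not → not all inputs occur → does not occur.
Leveling path inoperative [AND]: Aft encoder 2 failed=occurs, Drive VFD 2 malfunctions=occurs → all inputs occur → occurs.
Drive chain unavailable [AND]: Upper door operator malfunctions=occurs, Redundant hoist motor malfunctions=occurs, Leveling path inoperative=occurs → all inputs occur → occurs.
Elevator stuck between floors [OR]: Door loop inoperative=not, Drive chain unavailable=occurs → at least one input occurs → occurs.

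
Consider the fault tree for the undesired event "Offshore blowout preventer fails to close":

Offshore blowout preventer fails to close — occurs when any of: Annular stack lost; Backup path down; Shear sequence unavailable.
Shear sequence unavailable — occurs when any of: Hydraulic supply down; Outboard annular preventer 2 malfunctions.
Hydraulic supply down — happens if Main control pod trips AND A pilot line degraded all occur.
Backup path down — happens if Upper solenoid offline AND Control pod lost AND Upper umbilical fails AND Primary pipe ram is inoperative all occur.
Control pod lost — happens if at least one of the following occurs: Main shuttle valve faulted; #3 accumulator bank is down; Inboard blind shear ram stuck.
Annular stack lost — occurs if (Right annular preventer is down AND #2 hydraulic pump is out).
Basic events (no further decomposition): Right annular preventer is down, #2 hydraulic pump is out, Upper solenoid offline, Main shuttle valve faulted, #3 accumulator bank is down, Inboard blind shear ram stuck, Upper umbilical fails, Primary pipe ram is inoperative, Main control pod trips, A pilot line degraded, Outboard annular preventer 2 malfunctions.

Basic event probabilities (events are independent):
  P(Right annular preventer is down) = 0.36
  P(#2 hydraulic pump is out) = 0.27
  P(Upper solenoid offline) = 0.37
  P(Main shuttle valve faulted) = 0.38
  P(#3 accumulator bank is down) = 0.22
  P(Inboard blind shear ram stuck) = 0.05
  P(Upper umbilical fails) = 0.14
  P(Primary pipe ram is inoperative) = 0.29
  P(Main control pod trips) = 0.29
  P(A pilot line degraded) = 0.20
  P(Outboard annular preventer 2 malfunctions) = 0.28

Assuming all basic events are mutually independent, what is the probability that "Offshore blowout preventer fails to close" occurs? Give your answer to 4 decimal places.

P(Annular stack lost) [AND] = 0.36 × 0.27 = 0.097200
P(Control pod lost) [OR] = 1 − (1−0.38) × (1−0.22) × (1−0.05) = 0.540580
P(Backup path down) [AND] = 0.37 × 0.540580 × 0.14 × 0.29 = 0.008121
P(Hydraulic supply down) [AND] = 0.29 × 0.20 = 0.058000
P(Shear sequence unavailable) [OR] = 1 − (1−0.058000) × (1−0.28) = 0.321760
P(Offshore blowout preventer fails to close) [OR] = 1 − (1−0.097200) × (1−0.008121) × (1−0.321760) = 0.392658
Rounded to 4 decimal places: P(Offshore blowout preventer fails to close) ≈ 0.3927.

0.3927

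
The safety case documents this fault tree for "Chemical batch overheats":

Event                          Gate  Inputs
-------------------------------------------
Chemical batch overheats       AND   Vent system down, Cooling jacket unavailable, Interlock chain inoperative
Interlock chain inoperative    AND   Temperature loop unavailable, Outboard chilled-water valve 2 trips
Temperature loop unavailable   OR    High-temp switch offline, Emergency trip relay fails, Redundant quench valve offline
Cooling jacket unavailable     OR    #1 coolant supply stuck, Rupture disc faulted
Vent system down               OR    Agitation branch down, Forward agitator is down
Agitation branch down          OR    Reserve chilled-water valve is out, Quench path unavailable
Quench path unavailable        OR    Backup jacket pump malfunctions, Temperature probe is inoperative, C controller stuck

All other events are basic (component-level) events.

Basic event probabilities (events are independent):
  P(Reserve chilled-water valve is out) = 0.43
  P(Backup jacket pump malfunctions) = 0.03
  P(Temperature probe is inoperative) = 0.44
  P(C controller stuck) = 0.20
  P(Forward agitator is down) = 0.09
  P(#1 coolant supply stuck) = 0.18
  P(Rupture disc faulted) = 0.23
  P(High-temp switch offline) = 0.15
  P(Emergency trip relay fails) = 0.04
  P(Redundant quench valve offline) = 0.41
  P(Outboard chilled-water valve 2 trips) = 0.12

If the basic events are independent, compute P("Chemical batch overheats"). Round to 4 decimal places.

P(Quench path unavailable) [OR] = 1 − (1−0.03) × (1−0.44) × (1−0.20) = 0.565440
P(Agitation branch down) [OR] = 1 − (1−0.43) × (1−0.565440) = 0.752301
P(Vent system down) [OR] = 1 − (1−0.752301) × (1−0.09) = 0.774594
P(Cooling jacket unavailable) [OR] = 1 − (1−0.18) × (1−0.23) = 0.368600
P(Temperature loop unavailable) [OR] = 1 − (1−0.15) × (1−0.04) × (1−0.41) = 0.518560
P(Interlock chain inoperative) [AND] = 0.518560 × 0.12 = 0.062227
P(Chemical batch overheats) [AND] = 0.774594 × 0.368600 × 0.062227 = 0.017767
Rounded to 4 decimal places: P(Chemical batch overheats) ≈ 0.0178.

0.0178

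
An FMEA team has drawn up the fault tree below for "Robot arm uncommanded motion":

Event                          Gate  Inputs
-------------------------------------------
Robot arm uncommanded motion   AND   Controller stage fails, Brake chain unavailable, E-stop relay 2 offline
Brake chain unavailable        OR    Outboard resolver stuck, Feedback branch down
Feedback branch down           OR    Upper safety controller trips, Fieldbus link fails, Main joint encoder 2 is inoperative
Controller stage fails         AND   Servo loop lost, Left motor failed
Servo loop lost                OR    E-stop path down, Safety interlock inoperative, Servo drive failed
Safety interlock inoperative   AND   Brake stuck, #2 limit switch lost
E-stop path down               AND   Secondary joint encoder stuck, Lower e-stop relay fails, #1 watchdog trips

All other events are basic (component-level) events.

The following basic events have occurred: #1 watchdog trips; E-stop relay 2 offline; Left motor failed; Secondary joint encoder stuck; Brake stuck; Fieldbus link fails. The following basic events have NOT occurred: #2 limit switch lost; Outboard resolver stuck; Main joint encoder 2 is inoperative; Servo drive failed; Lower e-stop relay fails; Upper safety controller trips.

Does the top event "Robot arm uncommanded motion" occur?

No

E-stop path down [AND]: Secondary joint encoder stuck=occurs, Lower e-stop relay fails=not, #1 watchdog trips=occurs → not all inputs occur → does not occur.
Safety interlock inoperative [AND]: Brake stuck=occurs, #2 limit switch lost=not → not all inputs occur → does not occur.
Servo loop lost [OR]: E-stop path down=not, Safety interlock inoperative=not, Servo drive failed=not → no input occurs → does not occur.
Controller stage fails [AND]: Servo loop lost=not, Left motor failed=occurs → not all inputs occur → does not occur.
Feedback branch down [OR]: Upper safety controller trips=not, Fieldbus link fails=occurs, Main joint encoder 2 is inoperative=not → at least one input occurs → occurs.
Brake chain unavailable [OR]: Outboard resolver stuck=not, Feedback branch down=occurs → at least one input occurs → occurs.
Robot arm uncommanded motion [AND]: Controller stage fails=not, Brake chain unavailable=occurs, E-stop relay 2 offline=occurs → not all inputs occur → does not occur.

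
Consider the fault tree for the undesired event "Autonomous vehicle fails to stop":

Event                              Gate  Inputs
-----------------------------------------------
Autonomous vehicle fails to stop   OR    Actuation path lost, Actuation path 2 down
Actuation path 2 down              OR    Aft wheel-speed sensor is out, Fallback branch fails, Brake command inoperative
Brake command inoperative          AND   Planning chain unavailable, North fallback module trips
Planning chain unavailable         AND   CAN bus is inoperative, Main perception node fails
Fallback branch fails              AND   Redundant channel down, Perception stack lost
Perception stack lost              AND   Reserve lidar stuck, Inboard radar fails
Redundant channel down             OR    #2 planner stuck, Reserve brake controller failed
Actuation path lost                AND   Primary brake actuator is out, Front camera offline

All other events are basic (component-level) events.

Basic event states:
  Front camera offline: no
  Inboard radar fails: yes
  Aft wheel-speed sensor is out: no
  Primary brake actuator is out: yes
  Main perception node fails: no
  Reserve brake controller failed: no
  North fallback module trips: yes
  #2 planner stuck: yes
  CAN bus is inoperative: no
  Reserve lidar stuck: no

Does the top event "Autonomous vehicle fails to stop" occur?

No

Actuation path lost [AND]: Primary brake actuator is out=occurs, Front camera offline=not → not all inputs occur → does not occur.
Redundant channel down [OR]: #2 planner stuck=occurs, Reserve brake controller failed=not → at least one input occurs → occurs.
Perception stack lost [AND]: Reserve lidar stuck=not, Inboard radar fails=occurs → not all inputs occur → does not occur.
Fallback branch fails [AND]: Redundant channel down=occurs, Perception stack lost=not → not all inputs occur → does not occur.
Planning chain unavailable [AND]: CAN bus is inoperative=not, Main perception node fails=not → not all inputs occur → does not occur.
Brake command inoperative [AND]: Planning chain unavailable=not, North fallback module trips=occurs → not all inputs occur → does not occur.
Actuation path 2 down [OR]: Aft wheel-speed sensor is out=not, Fallback branch fails=not, Brake command inoperative=not → no input occurs → does not occur.
Autonomous vehicle fails to stop [OR]: Actuation path lost=not, Actuation path 2 down=not → no input occurs → does not occur.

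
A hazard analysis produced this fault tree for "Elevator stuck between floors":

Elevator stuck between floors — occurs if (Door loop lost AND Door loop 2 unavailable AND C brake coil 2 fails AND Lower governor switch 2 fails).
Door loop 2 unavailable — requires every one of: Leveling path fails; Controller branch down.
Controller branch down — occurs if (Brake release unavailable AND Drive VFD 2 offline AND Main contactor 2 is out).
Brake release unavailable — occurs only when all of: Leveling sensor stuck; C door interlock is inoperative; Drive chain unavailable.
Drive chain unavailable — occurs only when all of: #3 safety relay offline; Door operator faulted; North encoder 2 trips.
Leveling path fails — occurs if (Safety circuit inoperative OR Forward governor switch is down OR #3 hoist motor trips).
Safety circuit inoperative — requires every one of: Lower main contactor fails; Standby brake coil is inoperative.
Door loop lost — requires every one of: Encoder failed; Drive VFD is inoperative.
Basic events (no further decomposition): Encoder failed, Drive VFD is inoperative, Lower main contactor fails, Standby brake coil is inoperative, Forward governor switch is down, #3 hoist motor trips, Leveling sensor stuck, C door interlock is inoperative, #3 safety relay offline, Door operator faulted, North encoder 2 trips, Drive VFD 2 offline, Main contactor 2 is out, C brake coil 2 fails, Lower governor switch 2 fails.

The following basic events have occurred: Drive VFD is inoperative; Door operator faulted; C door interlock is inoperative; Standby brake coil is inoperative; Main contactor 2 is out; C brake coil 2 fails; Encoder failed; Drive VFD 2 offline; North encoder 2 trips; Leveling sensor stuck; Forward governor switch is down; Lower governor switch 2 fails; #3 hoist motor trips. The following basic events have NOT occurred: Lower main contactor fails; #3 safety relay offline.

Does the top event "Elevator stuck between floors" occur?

No

Door loop lost [AND]: Encoder failed=occurs, Drive VFD is inoperative=occurs → all inputs occur → occurs.
Safety circuit inoperative [AND]: Lower main contactor fails=not, Standby brake coil is inoperative=occurs → not all inputs occur → does not occur.
Leveling path fails [OR]: Safety circuit inoperative=not, Forward governor switch is down=occurs, #3 hoist motor trips=occurs → at least one input occurs → occurs.
Drive chain unavailable [AND]: #3 safety relay offline=not, Door operator faulted=occurs, North encoder 2 trips=occurs → not all inputs occur → does not occur.
Brake release unavailable [AND]: Leveling sensor stuck=occurs, C door interlock is inoperative=occurs, Drive chain unavailable=not → not all inputs occur → does not occur.
Controller branch down [AND]: Brake release unavailable=not, Drive VFD 2 offline=occurs, Main contactor 2 is out=occurs → not all inputs occur → does not occur.
Door loop 2 unavailable [AND]: Leveling path fails=occurs, Controller branch down=not → not all inputs occur → does not occur.
Elevator stuck between floors [AND]: Door loop lost=occurs, Door loop 2 unavailable=not, C brake coil 2 fails=occurs, Lower governor switch 2 fails=occurs → not all inputs occur → does not occur.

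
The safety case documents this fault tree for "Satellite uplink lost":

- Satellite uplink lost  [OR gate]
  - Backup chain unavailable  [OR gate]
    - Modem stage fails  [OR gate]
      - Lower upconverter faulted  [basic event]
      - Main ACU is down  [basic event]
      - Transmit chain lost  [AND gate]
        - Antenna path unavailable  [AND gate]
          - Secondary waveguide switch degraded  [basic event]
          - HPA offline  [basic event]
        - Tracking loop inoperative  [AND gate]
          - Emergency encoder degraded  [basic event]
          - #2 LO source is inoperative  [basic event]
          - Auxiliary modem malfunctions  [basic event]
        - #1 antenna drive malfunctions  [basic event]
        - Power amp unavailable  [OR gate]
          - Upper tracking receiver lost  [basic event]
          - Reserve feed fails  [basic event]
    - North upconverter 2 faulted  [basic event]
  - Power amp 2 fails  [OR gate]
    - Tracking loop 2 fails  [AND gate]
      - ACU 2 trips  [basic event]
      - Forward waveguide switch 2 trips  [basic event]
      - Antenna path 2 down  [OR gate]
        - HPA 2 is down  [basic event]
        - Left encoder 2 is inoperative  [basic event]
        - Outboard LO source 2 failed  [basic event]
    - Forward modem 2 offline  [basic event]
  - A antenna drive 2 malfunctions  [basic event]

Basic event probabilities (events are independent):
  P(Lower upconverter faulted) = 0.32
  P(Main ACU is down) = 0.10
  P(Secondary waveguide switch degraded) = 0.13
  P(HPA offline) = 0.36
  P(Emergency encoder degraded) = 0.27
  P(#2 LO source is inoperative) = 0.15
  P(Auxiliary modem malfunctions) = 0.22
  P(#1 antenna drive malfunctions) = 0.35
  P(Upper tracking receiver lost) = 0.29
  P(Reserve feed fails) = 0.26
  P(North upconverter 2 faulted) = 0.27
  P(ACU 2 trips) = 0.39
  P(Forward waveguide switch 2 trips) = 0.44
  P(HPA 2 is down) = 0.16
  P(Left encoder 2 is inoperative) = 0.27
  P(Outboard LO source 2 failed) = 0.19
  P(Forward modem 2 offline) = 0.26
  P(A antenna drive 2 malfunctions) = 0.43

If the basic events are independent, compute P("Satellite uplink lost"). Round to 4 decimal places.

0.8278

P(Antenna path unavailable) [AND] = 0.13 × 0.36 = 0.046800
P(Tracking loop inoperative) [AND] = 0.27 × 0.15 × 0.22 = 0.008910
P(Power amp unavailable) [OR] = 1 − (1−0.29) × (1−0.26) = 0.474600
P(Transmit chain lost) [AND] = 0.046800 × 0.008910 × 0.35 × 0.474600 = 0.000069
P(Modem stage fails) [OR] = 1 − (1−0.32) × (1−0.10) × (1−0.000069) = 0.388042
P(Backup chain unavailable) [OR] = 1 − (1−0.388042) × (1−0.27) = 0.553271
P(Antenna path 2 down) [OR] = 1 − (1−0.16) × (1−0.27) × (1−0.19) = 0.503308
P(Tracking loop 2 fails) [AND] = 0.39 × 0.44 × 0.503308 = 0.086368
P(Power amp 2 fails) [OR] = 1 − (1−0.086368) × (1−0.26) = 0.323912
P(Satellite uplink lost) [OR] = 1 − (1−0.553271) × (1−0.323912) × (1−0.43) = 0.827844
Rounded to 4 decimal places: P(Satellite uplink lost) ≈ 0.8278.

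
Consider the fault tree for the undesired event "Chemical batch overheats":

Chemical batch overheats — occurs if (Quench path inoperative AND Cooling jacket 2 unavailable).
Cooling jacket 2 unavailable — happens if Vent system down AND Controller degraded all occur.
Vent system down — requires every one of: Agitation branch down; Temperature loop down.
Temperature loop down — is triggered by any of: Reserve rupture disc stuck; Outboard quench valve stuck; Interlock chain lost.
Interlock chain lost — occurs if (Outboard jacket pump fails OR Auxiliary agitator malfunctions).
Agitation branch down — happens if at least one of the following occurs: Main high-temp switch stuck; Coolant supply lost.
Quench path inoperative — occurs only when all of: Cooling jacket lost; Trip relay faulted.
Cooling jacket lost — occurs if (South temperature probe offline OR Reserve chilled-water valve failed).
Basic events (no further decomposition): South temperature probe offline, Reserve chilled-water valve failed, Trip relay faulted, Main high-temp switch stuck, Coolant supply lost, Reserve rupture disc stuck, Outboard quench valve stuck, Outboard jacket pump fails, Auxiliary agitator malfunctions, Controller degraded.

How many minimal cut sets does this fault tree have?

16

Cooling jacket lost [OR]: union of children's cut sets → 2 cut set(s).
Quench path inoperative [AND]: one cut set from each child combined → 2 × 1 = 2 cut set(s).
Agitation branch down [OR]: union of children's cut sets → 2 cut set(s).
Interlock chain lost [OR]: union of children's cut sets → 2 cut set(s).
Temperature loop down [OR]: union of children's cut sets → 4 cut set(s).
Vent system down [AND]: one cut set from each child combined → 2 × 4 = 8 cut set(s).
Cooling jacket 2 unavailable [AND]: one cut set from each child combined → 8 × 1 = 8 cut set(s).
Chemical batch overheats [AND]: one cut set from each child combined → 2 × 8 = 16 cut set(s).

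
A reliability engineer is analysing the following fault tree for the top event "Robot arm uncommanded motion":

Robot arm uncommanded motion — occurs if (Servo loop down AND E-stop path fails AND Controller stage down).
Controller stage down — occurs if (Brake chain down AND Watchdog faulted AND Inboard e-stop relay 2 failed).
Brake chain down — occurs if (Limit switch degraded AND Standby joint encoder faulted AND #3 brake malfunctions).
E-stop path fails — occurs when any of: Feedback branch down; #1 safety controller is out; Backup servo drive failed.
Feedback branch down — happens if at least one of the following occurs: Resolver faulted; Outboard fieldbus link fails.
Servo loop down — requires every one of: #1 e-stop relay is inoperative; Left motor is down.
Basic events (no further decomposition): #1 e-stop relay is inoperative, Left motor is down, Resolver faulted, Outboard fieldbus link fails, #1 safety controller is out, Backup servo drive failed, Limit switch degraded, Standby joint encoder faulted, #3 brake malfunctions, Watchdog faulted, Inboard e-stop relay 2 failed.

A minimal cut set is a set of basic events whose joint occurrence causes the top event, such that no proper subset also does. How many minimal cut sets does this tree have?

4

Servo loop down [AND]: one cut set from each child combined → 1 × 1 = 1 cut set(s).
Feedback branch down [OR]: union of children's cut sets → 2 cut set(s).
E-stop path fails [OR]: union of children's cut sets → 4 cut set(s).
Brake chain down [AND]: one cut set from each child combined → 1 × 1 × 1 = 1 cut set(s).
Controller stage down [AND]: one cut set from each child combined → 1 × 1 × 1 = 1 cut set(s).
Robot arm uncommanded motion [AND]: one cut set from each child combined → 1 × 4 × 1 = 4 cut set(s).
Minimal cut sets: {#1 e-stop relay is inoperative, #3 brake malfunctions, Inboard e-stop relay 2 failed, Left motor is down, Limit switch degraded, Resolver faulted, Standby joint encoder faulted, Watchdog faulted}; {#1 e-stop relay is inoperative, #3 brake malfunctions, Inboard e-stop relay 2 failed, Left motor is down, Limit switch degraded, Outboard fieldbus link fails, Standby joint encoder faulted, Watchdog faulted}; {#1 e-stop relay is inoperative, #1 safety controller is out, #3 brake malfunctions, Inboard e-stop relay 2 failed, Left motor is down, Limit switch degraded, Standby joint encoder faulted, Watchdog faulted}; {#1 e-stop relay is inoperative, #3 brake malfunctions, Backup servo drive failed, Inboard e-stop relay 2 failed, Left motor is down, Limit switch degraded, Standby joint encoder faulted, Watchdog faulted}.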